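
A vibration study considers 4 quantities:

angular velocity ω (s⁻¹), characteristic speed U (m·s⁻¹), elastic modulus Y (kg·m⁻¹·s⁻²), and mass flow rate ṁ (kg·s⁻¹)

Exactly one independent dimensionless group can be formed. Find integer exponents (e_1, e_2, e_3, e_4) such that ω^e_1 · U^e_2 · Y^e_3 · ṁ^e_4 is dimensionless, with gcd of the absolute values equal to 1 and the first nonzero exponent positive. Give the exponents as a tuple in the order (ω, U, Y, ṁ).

M: e_1·(0) + e_2·(0) + e_3·(1) + e_4·(1) = 0
L: e_1·(0) + e_2·(1) + e_3·(-1) + e_4·(0) = 0
T: e_1·(-1) + e_2·(-1) + e_3·(-2) + e_4·(-1) = 0
Solving this homogeneous linear system for the smallest-integer solution (first nonzero entry positive) gives (2, -1, -1, 1).

(2, -1, -1, 1)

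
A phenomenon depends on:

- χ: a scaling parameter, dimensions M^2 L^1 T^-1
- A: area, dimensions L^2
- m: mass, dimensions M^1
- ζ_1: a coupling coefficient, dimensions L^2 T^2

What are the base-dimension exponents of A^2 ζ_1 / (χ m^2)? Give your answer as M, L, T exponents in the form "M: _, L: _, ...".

Collect each base-dimension exponent across the product:
  M: −(2) + 2·(0) − 2·(1) + (0) = -4
  L: −(1) + 2·(2) − 2·(0) + (2) = 5
  T: −(-1) + 2·(0) − 2·(0) + (2) = 3
So the dimensions are [M⁻⁴ L⁵ T³].

M: -4, L: 5, T: 3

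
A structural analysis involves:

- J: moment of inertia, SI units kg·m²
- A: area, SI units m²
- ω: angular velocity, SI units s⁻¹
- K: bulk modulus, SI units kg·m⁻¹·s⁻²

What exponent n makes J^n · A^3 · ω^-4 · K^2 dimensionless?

Balance the M exponent: (1)·n from J, plus 3·(0) − 4·(0) + 2·(1) = 2 from the rest, must sum to zero.
n + 2 = 0, so n = -2.

-2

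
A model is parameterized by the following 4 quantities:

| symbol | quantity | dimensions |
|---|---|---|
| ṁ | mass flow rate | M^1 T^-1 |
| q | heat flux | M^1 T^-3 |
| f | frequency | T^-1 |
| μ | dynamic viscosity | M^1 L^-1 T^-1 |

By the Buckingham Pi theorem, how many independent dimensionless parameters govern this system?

1

There are 4 variables and 3 base dimensions (M, L, T).
The dimension matrix has rank 3.
Independent dimensionless groups: 4 − 3 = 1.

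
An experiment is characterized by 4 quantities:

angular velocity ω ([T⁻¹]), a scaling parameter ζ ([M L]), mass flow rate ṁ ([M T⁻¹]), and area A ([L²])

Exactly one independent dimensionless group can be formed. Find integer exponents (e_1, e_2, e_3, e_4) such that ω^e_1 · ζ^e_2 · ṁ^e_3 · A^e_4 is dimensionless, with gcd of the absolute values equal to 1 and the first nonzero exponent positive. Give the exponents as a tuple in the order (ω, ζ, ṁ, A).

M: e_1·(0) + e_2·(1) + e_3·(1) + e_4·(0) = 0
L: e_1·(0) + e_2·(1) + e_3·(0) + e_4·(2) = 0
T: e_1·(-1) + e_2·(0) + e_3·(-1) + e_4·(0) = 0
Solving this homogeneous linear system for the smallest-integer solution (first nonzero entry positive) gives (2, 2, -2, -1).

(2, 2, -2, -1)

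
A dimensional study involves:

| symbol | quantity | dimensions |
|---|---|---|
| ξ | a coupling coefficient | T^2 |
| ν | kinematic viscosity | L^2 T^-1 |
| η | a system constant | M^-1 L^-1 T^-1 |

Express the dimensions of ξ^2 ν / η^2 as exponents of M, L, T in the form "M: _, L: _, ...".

M: 2, L: 4, T: 5

Collect each base-dimension exponent across the product:
  M: 2·(0) + (0) − 2·(-1) = 2
  L: 2·(0) + (2) − 2·(-1) = 4
  T: 2·(2) + (-1) − 2·(-1) = 5
So the dimensions are [M² L⁴ T⁵].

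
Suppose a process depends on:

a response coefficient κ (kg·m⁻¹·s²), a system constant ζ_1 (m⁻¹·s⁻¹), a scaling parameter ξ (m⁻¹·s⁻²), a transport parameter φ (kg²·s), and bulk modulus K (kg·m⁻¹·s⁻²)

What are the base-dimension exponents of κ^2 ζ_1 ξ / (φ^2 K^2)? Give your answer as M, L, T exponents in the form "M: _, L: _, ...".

Collect each base-dimension exponent across the product:
  M: 2·(1) + (0) + (0) − 2·(2) − 2·(1) = -4
  L: 2·(-1) + (-1) + (-1) − 2·(0) − 2·(-1) = -2
  T: 2·(2) + (-1) + (-2) − 2·(1) − 2·(-2) = 3
So the dimensions are [M⁻⁴ L⁻² T³].

M: -4, L: -2, T: 3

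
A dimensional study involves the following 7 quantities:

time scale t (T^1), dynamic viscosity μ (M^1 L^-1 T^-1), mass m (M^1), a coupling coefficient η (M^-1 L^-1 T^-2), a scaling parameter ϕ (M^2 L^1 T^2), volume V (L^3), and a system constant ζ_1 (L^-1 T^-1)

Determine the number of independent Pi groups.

There are 7 variables and 3 base dimensions (M, L, T).
The dimension matrix has rank 3.
Independent dimensionless groups: 7 − 3 = 4.

4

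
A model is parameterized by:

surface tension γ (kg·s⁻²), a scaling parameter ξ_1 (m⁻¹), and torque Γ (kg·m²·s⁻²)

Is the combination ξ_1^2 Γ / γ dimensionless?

yes

Sum the exponent of each base dimension across the product:
  M: −[γ]_M + 2·[ξ_1]_M + [Γ]_M = −(1) + 2·(0) + (1) = 0
  L: −[γ]_L + 2·[ξ_1]_L + [Γ]_L = −(0) + 2·(-1) + (2) = 0
  T: −[γ]_T + 2·[ξ_1]_T + [Γ]_T = −(-2) + 2·(0) + (-2) = 0
All base exponents vanish — dimensionless.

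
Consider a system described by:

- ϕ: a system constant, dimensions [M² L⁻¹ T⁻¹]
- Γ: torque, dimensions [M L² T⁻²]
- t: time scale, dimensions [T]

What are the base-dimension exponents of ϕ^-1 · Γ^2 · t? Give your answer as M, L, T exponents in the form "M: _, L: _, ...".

Collect each base-dimension exponent across the product:
  M: −(2) + 2·(1) + (0) = 0
  L: −(-1) + 2·(2) + (0) = 5
  T: −(-1) + 2·(-2) + (1) = -2
So the dimensions are [L⁵ T⁻²].

M: 0, L: 5, T: -2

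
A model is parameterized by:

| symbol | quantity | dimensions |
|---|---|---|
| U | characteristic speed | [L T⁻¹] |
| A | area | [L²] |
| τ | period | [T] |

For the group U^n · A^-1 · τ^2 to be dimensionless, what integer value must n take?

Balance the L exponent: (1)·n from U, plus −(2) + 2·(0) = -2 from the rest, must sum to zero.
n − 2 = 0, so n = 2.

2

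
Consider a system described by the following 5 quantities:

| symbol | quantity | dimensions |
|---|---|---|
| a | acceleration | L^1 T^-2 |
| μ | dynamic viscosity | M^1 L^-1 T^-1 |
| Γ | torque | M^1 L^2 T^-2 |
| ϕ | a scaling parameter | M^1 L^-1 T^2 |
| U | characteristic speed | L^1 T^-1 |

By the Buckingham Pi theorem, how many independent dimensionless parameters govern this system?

2

There are 5 variables and 3 base dimensions (M, L, T).
The dimension matrix has rank 3.
Independent dimensionless groups: 5 − 3 = 2.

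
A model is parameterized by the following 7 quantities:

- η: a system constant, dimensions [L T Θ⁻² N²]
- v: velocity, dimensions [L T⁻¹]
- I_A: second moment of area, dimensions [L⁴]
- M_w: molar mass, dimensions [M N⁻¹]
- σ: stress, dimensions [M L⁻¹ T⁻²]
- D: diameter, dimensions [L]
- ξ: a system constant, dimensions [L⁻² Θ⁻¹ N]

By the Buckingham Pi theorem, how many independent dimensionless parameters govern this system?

There are 7 variables and 5 base dimensions (M, L, T, Θ, N).
The dimension matrix has rank 5.
Independent dimensionless groups: 7 − 5 = 2.

2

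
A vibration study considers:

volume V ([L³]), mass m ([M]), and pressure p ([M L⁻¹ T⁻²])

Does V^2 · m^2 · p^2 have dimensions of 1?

no

Sum the exponent of each base dimension across the product:
  M: 2·[V]_M + 2·[m]_M + 2·[p]_M = 2·(0) + 2·(1) + 2·(1) = 4
  L: 2·[V]_L + 2·[m]_L + 2·[p]_L = 2·(3) + 2·(0) + 2·(-1) = 4
  T: 2·[V]_T + 2·[m]_T + 2·[p]_T = 2·(0) + 2·(0) + 2·(-2) = -4
Net dimensions [M⁴ L⁴ T⁻⁴] ≠ [1] — not dimensionless.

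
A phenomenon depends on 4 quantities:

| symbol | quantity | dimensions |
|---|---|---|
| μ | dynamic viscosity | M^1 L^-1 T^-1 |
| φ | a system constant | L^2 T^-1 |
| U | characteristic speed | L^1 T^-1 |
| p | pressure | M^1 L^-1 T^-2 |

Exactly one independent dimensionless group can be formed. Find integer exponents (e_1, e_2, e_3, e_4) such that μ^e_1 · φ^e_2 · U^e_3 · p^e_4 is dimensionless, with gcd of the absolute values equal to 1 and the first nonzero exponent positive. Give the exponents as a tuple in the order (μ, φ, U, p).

M: e_1·(1) + e_2·(0) + e_3·(0) + e_4·(1) = 0
L: e_1·(-1) + e_2·(2) + e_3·(1) + e_4·(-1) = 0
T: e_1·(-1) + e_2·(-1) + e_3·(-1) + e_4·(-2) = 0
Solving this homogeneous linear system for the smallest-integer solution (first nonzero entry positive) gives (1, -1, 2, -1).

(1, -1, 2, -1)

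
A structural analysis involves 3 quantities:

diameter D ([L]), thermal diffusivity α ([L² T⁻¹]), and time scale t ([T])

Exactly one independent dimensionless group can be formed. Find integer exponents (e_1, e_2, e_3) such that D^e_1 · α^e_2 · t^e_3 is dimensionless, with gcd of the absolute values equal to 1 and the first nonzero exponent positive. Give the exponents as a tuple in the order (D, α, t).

(2, -1, -1)

L: e_1·(1) + e_2·(2) + e_3·(0) = 0
T: e_1·(0) + e_2·(-1) + e_3·(1) = 0
Solving this homogeneous linear system for the smallest-integer solution (first nonzero entry positive) gives (2, -1, -1).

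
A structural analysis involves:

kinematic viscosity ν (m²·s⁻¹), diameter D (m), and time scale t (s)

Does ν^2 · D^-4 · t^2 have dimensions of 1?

yes

Sum the exponent of each base dimension across the product:
  L: 2·[ν]_L − 4·[D]_L + 2·[t]_L = 2·(2) − 4·(1) + 2·(0) = 0
  T: 2·[ν]_T − 4·[D]_T + 2·[t]_T = 2·(-1) − 4·(0) + 2·(1) = 0
All base exponents vanish — dimensionless.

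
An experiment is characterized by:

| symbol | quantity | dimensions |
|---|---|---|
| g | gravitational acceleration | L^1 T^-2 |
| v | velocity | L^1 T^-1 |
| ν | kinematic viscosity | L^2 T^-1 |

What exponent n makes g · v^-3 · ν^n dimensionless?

1

Balance the L exponent: (2)·n from ν, plus (1) − 3·(1) = -2 from the rest, must sum to zero.
2n − 2 = 0, so n = 1.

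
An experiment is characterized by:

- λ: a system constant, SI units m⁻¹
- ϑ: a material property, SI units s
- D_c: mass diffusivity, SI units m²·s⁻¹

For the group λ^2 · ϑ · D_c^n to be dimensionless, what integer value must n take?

Balance the L exponent: (2)·n from D_c, plus 2·(-1) + (0) = -2 from the rest, must sum to zero.
2n − 2 = 0, so n = 1.

1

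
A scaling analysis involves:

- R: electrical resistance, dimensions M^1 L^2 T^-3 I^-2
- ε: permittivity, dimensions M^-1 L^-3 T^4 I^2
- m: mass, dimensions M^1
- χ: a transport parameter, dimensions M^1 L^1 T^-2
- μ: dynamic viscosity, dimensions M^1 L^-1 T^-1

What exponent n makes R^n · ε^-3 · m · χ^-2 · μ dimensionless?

-3

Balance the M exponent: (1)·n from R, plus −3·(-1) + (1) − 2·(1) + (1) = 3 from the rest, must sum to zero.
n + 3 = 0, so n = -3.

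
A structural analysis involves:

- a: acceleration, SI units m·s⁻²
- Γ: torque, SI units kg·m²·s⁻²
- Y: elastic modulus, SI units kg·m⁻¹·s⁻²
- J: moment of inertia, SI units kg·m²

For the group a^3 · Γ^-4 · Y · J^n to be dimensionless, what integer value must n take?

3

Balance the M exponent: (1)·n from J, plus 3·(0) − 4·(1) + (1) = -3 from the rest, must sum to zero.
n − 3 = 0, so n = 3.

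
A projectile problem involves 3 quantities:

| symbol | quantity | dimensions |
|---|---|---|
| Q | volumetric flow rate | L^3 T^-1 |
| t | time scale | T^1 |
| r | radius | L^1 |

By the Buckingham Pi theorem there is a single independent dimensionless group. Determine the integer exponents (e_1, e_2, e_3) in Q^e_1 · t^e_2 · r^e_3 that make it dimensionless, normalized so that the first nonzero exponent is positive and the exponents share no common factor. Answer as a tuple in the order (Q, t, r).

(1, 1, -3)

L: e_1·(3) + e_2·(0) + e_3·(1) = 0
T: e_1·(-1) + e_2·(1) + e_3·(0) = 0
Solving this homogeneous linear system for the smallest-integer solution (first nonzero entry positive) gives (1, 1, -3).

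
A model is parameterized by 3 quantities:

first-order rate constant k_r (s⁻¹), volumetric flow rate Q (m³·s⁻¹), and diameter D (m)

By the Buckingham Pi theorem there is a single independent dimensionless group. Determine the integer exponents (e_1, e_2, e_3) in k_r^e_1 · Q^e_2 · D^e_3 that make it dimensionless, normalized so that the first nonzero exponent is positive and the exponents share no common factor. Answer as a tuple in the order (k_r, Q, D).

L: e_1·(0) + e_2·(3) + e_3·(1) = 0
T: e_1·(-1) + e_2·(-1) + e_3·(0) = 0
Solving this homogeneous linear system for the smallest-integer solution (first nonzero entry positive) gives (1, -1, 3).

(1, -1, 3)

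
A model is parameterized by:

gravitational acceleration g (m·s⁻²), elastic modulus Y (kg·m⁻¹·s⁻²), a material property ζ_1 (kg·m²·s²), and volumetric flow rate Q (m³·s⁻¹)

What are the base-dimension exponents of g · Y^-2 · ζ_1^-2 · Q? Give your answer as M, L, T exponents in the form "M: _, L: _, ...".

M: -4, L: 2, T: -3

Collect each base-dimension exponent across the product:
  M: (0) − 2·(1) − 2·(1) + (0) = -4
  L: (1) − 2·(-1) − 2·(2) + (3) = 2
  T: (-2) − 2·(-2) − 2·(2) + (-1) = -3
So the dimensions are [M⁻⁴ L² T⁻³].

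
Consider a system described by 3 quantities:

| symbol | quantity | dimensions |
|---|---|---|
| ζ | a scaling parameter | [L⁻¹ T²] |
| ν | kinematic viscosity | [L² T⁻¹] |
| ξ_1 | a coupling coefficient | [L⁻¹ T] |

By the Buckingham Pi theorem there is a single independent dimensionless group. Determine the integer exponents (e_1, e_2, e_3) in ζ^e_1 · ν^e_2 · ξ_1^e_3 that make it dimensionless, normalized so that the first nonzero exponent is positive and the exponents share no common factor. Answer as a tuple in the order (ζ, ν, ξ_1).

L: e_1·(-1) + e_2·(2) + e_3·(-1) = 0
T: e_1·(2) + e_2·(-1) + e_3·(1) = 0
Solving this homogeneous linear system for the smallest-integer solution (first nonzero entry positive) gives (1, -1, -3).

(1, -1, -3)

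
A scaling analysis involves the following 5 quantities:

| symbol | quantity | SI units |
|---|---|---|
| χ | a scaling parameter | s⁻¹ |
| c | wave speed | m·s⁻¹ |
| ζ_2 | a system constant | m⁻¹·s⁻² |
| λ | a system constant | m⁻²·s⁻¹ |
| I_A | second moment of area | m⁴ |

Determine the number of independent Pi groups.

There are 5 variables and 2 base dimensions (L, T).
The dimension matrix has rank 2.
Independent dimensionless groups: 5 − 2 = 3.

3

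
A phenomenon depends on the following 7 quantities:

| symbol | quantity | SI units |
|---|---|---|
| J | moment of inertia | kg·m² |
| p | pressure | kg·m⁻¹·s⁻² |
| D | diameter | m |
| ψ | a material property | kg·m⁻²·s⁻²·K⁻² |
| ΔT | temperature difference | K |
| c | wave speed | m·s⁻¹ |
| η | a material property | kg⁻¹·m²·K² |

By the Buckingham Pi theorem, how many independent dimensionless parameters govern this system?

There are 7 variables and 4 base dimensions (M, L, T, Θ).
The dimension matrix has rank 4.
Independent dimensionless groups: 7 − 4 = 3.

3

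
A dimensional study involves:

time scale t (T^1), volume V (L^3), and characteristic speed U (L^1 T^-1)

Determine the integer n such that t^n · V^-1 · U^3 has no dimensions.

Balance the T exponent: (1)·n from t, plus −(0) + 3·(-1) = -3 from the rest, must sum to zero.
n − 3 = 0, so n = 3.

3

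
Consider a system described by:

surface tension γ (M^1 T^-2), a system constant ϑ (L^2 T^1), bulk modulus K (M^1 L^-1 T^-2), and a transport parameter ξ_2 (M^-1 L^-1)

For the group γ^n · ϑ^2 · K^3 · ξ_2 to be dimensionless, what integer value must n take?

Balance the M exponent: (1)·n from γ, plus 2·(0) + 3·(1) + (-1) = 2 from the rest, must sum to zero.
n + 2 = 0, so n = -2.

-2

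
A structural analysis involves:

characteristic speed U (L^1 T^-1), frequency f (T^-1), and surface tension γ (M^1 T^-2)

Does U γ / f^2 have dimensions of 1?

Sum the exponent of each base dimension across the product:
  M: [U]_M − 2·[f]_M + [γ]_M = (0) − 2·(0) + (1) = 1
  L: [U]_L − 2·[f]_L + [γ]_L = (1) − 2·(0) + (0) = 1
  T: [U]_T − 2·[f]_T + [γ]_T = (-1) − 2·(-1) + (-2) = -1
Net dimensions [M L T⁻¹] ≠ [1] — not dimensionless.

no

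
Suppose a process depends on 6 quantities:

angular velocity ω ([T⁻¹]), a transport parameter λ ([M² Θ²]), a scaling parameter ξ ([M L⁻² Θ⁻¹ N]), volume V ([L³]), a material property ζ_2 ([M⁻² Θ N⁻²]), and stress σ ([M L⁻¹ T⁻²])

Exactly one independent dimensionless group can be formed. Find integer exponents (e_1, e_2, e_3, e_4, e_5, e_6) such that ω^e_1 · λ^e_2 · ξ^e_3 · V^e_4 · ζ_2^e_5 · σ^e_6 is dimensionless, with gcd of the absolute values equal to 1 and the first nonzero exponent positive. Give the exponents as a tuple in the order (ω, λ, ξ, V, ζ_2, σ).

M: e_1·(0) + e_2·(2) + e_3·(1) + e_4·(0) + e_5·(-2) + e_6·(1) = 0
L: e_1·(0) + e_2·(0) + e_3·(-2) + e_4·(3) + e_5·(0) + e_6·(-1) = 0
T: e_1·(-1) + e_2·(0) + e_3·(0) + e_4·(0) + e_5·(0) + e_6·(-2) = 0
Θ: e_1·(0) + e_2·(2) + e_3·(-1) + e_4·(0) + e_5·(1) + e_6·(0) = 0
N: e_1·(0) + e_2·(0) + e_3·(1) + e_4·(0) + e_5·(-2) + e_6·(0) = 0
Solving this homogeneous linear system for the smallest-integer solution (first nonzero entry positive) gives (4, 1, 4, 2, 2, -2).

(4, 1, 4, 2, 2, -2)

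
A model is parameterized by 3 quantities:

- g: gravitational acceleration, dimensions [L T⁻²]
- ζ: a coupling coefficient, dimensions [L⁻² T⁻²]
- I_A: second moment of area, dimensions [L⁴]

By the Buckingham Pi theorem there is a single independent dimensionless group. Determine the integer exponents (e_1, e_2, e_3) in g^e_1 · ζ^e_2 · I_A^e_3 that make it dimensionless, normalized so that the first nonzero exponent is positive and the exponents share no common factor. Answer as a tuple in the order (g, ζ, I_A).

(4, -4, -3)

L: e_1·(1) + e_2·(-2) + e_3·(4) = 0
T: e_1·(-2) + e_2·(-2) + e_3·(0) = 0
Solving this homogeneous linear system for the smallest-integer solution (first nonzero entry positive) gives (4, -4, -3).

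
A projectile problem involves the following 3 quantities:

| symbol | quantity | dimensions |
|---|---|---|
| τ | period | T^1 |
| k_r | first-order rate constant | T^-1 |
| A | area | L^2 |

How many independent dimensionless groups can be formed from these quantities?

There are 3 variables and 2 base dimensions (L, T).
The dimension matrix has rank 2.
Independent dimensionless groups: 3 − 2 = 1.

1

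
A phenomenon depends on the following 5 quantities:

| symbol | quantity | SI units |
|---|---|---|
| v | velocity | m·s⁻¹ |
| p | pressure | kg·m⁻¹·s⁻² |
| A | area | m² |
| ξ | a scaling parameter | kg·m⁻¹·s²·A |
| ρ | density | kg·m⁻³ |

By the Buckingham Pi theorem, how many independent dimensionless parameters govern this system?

There are 5 variables and 4 base dimensions (M, L, T, I).
The dimension matrix has rank 4.
Independent dimensionless groups: 5 − 4 = 1.

1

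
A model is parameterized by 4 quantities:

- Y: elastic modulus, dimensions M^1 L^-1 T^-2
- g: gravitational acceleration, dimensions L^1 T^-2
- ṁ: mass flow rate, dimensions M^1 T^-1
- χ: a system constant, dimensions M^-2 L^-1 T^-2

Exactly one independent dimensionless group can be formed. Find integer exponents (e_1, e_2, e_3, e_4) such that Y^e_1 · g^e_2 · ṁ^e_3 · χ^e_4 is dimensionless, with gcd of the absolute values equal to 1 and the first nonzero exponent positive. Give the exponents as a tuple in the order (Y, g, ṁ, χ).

M: e_1·(1) + e_2·(0) + e_3·(1) + e_4·(-2) = 0
L: e_1·(-1) + e_2·(1) + e_3·(0) + e_4·(-1) = 0
T: e_1·(-2) + e_2·(-2) + e_3·(-1) + e_4·(-2) = 0
Solving this homogeneous linear system for the smallest-integer solution (first nonzero entry positive) gives (2, 1, -4, -1).

(2, 1, -4, -1)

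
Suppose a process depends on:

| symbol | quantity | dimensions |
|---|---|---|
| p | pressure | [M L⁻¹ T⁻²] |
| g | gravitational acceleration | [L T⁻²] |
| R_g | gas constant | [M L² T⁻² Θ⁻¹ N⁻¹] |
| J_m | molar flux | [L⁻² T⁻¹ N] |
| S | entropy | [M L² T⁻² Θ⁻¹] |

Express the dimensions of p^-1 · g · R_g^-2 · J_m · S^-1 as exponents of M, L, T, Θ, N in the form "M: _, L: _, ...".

Collect each base-dimension exponent across the product:
  M: −(1) + (0) − 2·(1) + (0) − (1) = -4
  L: −(-1) + (1) − 2·(2) + (-2) − (2) = -6
  T: −(-2) + (-2) − 2·(-2) + (-1) − (-2) = 5
  Θ: −(0) + (0) − 2·(-1) + (0) − (-1) = 3
  N: −(0) + (0) − 2·(-1) + (1) − (0) = 3
So the dimensions are [M⁻⁴ L⁻⁶ T⁵ Θ³ N³].

M: -4, L: -6, T: 5, Θ: 3, N: 3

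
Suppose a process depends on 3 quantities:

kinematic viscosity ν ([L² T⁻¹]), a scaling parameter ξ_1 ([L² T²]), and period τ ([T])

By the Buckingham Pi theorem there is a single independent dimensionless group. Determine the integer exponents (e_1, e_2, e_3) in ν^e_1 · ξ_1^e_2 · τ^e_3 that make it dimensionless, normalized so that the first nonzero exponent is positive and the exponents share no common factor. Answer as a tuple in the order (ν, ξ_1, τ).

(1, -1, 3)

L: e_1·(2) + e_2·(2) + e_3·(0) = 0
T: e_1·(-1) + e_2·(2) + e_3·(1) = 0
Solving this homogeneous linear system for the smallest-integer solution (first nonzero entry positive) gives (1, -1, 3).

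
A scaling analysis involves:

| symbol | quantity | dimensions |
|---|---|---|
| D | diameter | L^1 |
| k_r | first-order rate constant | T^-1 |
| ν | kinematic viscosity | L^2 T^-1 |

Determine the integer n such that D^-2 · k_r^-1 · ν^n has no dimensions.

1

Balance the L exponent: (2)·n from ν, plus −2·(1) − (0) = -2 from the rest, must sum to zero.
2n − 2 = 0, so n = 1.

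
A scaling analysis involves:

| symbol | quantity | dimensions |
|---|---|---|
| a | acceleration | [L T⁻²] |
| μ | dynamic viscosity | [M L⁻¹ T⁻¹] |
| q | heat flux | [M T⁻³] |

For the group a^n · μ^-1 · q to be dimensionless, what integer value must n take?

-1

Balance the L exponent: (1)·n from a, plus −(-1) + (0) = 1 from the rest, must sum to zero.
n + 1 = 0, so n = -1.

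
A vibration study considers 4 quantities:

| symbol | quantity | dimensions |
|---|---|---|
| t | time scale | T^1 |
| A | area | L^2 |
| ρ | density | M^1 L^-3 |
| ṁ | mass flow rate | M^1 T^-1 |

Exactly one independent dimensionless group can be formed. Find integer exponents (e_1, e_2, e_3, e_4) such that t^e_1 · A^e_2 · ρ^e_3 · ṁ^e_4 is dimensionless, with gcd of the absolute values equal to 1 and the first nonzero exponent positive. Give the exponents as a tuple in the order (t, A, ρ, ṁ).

(2, -3, -2, 2)

M: e_1·(0) + e_2·(0) + e_3·(1) + e_4·(1) = 0
L: e_1·(0) + e_2·(2) + e_3·(-3) + e_4·(0) = 0
T: e_1·(1) + e_2·(0) + e_3·(0) + e_4·(-1) = 0
Solving this homogeneous linear system for the smallest-integer solution (first nonzero entry positive) gives (2, -3, -2, 2).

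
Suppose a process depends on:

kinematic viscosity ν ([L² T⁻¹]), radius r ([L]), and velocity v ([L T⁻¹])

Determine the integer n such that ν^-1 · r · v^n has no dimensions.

Balance the L exponent: (1)·n from v, plus −(2) + (1) = -1 from the rest, must sum to zero.
n − 1 = 0, so n = 1.

1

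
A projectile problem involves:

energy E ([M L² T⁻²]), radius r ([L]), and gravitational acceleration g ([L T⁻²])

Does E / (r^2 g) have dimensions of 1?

no

Sum the exponent of each base dimension across the product:
  M: [E]_M − 2·[r]_M − [g]_M = (1) − 2·(0) − (0) = 1
  L: [E]_L − 2·[r]_L − [g]_L = (2) − 2·(1) − (1) = -1
  T: [E]_T − 2·[r]_T − [g]_T = (-2) − 2·(0) − (-2) = 0
Net dimensions [M L⁻¹] ≠ [1] — not dimensionless.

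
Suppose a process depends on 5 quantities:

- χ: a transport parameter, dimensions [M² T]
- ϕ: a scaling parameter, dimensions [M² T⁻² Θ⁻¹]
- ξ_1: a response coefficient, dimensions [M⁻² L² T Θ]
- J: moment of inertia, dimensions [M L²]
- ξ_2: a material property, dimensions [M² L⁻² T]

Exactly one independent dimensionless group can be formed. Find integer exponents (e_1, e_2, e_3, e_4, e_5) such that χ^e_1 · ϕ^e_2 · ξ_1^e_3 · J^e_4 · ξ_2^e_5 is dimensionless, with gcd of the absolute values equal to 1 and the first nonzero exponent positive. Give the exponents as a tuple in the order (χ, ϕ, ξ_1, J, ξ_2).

M: e_1·(2) + e_2·(2) + e_3·(-2) + e_4·(1) + e_5·(2) = 0
L: e_1·(0) + e_2·(0) + e_3·(2) + e_4·(2) + e_5·(-2) = 0
T: e_1·(1) + e_2·(-2) + e_3·(1) + e_4·(0) + e_5·(1) = 0
Θ: e_1·(0) + e_2·(-1) + e_3·(1) + e_4·(0) + e_5·(0) = 0
Solving this homogeneous linear system for the smallest-integer solution (first nonzero entry positive) gives (2, 1, 1, -2, -1).

(2, 1, 1, -2, -1)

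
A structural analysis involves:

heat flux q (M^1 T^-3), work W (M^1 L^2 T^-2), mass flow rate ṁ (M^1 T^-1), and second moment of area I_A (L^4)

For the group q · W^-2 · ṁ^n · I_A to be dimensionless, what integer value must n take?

1

Balance the M exponent: (1)·n from ṁ, plus (1) − 2·(1) + (0) = -1 from the rest, must sum to zero.
n − 1 = 0, so n = 1.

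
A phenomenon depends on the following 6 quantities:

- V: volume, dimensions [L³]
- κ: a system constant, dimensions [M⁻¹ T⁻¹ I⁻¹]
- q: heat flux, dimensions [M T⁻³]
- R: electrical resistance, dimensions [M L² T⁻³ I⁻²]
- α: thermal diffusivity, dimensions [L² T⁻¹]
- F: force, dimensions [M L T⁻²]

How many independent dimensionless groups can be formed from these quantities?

2

There are 6 variables and 4 base dimensions (M, L, T, I).
The dimension matrix has rank 4.
Independent dimensionless groups: 6 − 4 = 2.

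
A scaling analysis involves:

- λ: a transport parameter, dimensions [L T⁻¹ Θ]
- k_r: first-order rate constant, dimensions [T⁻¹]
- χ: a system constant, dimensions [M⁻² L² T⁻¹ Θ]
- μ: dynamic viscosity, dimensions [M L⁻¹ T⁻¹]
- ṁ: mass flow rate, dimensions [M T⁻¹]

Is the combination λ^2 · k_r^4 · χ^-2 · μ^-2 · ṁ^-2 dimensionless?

yes

Sum the exponent of each base dimension across the product:
  M: 2·[λ]_M + 4·[k_r]_M − 2·[χ]_M − 2·[μ]_M − 2·[ṁ]_M = 2·(0) + 4·(0) − 2·(-2) − 2·(1) − 2·(1) = 0
  L: 2·[λ]_L + 4·[k_r]_L − 2·[χ]_L − 2·[μ]_L − 2·[ṁ]_L = 2·(1) + 4·(0) − 2·(2) − 2·(-1) − 2·(0) = 0
  T: 2·[λ]_T + 4·[k_r]_T − 2·[χ]_T − 2·[μ]_T − 2·[ṁ]_T = 2·(-1) + 4·(-1) − 2·(-1) − 2·(-1) − 2·(-1) = 0
  Θ: 2·[λ]_Θ + 4·[k_r]_Θ − 2·[χ]_Θ − 2·[μ]_Θ − 2·[ṁ]_Θ = 2·(1) + 4·(0) − 2·(1) − 2·(0) − 2·(0) = 0
All base exponents vanish — dimensionless.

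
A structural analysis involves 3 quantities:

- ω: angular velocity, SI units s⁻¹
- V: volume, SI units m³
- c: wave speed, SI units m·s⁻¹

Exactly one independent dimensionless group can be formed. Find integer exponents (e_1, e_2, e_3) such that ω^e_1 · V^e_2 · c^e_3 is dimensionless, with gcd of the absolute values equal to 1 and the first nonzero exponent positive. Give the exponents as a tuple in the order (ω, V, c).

L: e_1·(0) + e_2·(3) + e_3·(1) = 0
T: e_1·(-1) + e_2·(0) + e_3·(-1) = 0
Solving this homogeneous linear system for the smallest-integer solution (first nonzero entry positive) gives (3, 1, -3).

(3, 1, -3)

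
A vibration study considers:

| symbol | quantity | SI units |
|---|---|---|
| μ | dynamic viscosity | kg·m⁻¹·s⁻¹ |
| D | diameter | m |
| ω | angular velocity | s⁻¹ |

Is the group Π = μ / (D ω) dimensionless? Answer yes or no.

no

Sum the exponent of each base dimension across the product:
  M: [μ]_M − [D]_M − [ω]_M = (1) − (0) − (0) = 1
  L: [μ]_L − [D]_L − [ω]_L = (-1) − (1) − (0) = -2
  T: [μ]_T − [D]_T − [ω]_T = (-1) − (0) − (-1) = 0
Net dimensions [M L⁻²] ≠ [1] — not dimensionless.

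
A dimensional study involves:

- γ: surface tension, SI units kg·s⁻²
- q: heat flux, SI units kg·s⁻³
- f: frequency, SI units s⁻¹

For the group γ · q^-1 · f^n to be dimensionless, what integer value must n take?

1

Balance the T exponent: (-1)·n from f, plus (-2) − (-3) = 1 from the rest, must sum to zero.
−n + 1 = 0, so n = 1.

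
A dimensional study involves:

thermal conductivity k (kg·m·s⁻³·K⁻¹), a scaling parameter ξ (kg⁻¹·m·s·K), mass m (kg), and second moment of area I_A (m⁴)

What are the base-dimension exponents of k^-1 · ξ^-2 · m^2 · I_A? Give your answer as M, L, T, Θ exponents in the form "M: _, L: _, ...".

Collect each base-dimension exponent across the product:
  M: −(1) − 2·(-1) + 2·(1) + (0) = 3
  L: −(1) − 2·(1) + 2·(0) + (4) = 1
  T: −(-3) − 2·(1) + 2·(0) + (0) = 1
  Θ: −(-1) − 2·(1) + 2·(0) + (0) = -1
So the dimensions are [M³ L T Θ⁻¹].

M: 3, L: 1, T: 1, Θ: -1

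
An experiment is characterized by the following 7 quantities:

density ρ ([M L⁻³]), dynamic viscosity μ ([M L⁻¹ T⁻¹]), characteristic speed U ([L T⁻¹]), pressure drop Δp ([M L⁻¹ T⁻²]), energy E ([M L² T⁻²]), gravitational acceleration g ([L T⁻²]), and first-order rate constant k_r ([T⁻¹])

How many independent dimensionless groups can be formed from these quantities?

4

There are 7 variables and 3 base dimensions (M, L, T).
The dimension matrix has rank 3.
Independent dimensionless groups: 7 − 3 = 4.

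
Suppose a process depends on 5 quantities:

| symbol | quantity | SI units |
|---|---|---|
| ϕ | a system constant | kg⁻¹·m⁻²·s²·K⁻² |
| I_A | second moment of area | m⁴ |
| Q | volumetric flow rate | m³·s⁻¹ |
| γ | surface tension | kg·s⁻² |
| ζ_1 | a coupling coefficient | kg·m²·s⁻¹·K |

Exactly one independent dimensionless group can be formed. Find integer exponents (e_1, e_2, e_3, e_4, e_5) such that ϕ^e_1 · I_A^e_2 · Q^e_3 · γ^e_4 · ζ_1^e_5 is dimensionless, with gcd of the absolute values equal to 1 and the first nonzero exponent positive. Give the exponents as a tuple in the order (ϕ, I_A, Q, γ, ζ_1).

M: e_1·(-1) + e_2·(0) + e_3·(0) + e_4·(1) + e_5·(1) = 0
L: e_1·(-2) + e_2·(4) + e_3·(3) + e_4·(0) + e_5·(2) = 0
T: e_1·(2) + e_2·(0) + e_3·(-1) + e_4·(-2) + e_5·(-1) = 0
Θ: e_1·(-2) + e_2·(0) + e_3·(0) + e_4·(0) + e_5·(1) = 0
Solving this homogeneous linear system for the smallest-integer solution (first nonzero entry positive) gives (1, -2, 2, -1, 2).

(1, -2, 2, -1, 2)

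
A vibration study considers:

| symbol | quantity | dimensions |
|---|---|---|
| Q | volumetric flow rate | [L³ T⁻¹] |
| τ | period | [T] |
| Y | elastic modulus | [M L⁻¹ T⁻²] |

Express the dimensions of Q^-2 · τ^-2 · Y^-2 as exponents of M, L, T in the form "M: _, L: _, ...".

Collect each base-dimension exponent across the product:
  M: −2·(0) − 2·(0) − 2·(1) = -2
  L: −2·(3) − 2·(0) − 2·(-1) = -4
  T: −2·(-1) − 2·(1) − 2·(-2) = 4
So the dimensions are [M⁻² L⁻⁴ T⁴].

M: -2, L: -4, T: 4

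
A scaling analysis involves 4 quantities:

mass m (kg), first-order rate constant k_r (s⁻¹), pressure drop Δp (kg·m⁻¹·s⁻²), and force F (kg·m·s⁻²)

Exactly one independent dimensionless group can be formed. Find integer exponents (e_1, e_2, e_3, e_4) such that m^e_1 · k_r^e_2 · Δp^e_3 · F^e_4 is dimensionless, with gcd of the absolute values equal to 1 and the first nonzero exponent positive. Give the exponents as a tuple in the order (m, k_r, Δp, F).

(2, 4, -1, -1)

M: e_1·(1) + e_2·(0) + e_3·(1) + e_4·(1) = 0
L: e_1·(0) + e_2·(0) + e_3·(-1) + e_4·(1) = 0
T: e_1·(0) + e_2·(-1) + e_3·(-2) + e_4·(-2) = 0
Solving this homogeneous linear system for the smallest-integer solution (first nonzero entry positive) gives (2, 4, -1, -1).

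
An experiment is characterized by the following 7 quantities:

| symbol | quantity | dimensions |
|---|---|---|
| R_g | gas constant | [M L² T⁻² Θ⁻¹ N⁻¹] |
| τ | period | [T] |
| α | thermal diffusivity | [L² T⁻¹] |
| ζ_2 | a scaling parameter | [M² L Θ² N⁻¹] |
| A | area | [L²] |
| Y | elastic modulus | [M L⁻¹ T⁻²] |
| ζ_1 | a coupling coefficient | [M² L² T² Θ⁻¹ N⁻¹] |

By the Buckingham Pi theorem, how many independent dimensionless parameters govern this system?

There are 7 variables and 5 base dimensions (M, L, T, Θ, N).
The dimension matrix has rank 5.
Independent dimensionless groups: 7 − 5 = 2.

2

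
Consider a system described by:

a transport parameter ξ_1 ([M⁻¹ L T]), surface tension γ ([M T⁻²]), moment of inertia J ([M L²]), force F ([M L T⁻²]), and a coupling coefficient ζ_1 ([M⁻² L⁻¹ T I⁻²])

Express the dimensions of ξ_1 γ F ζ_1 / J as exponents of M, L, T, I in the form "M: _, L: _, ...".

M: -2, L: -1, T: -2, I: -2

Collect each base-dimension exponent across the product:
  M: (-1) + (1) − (1) + (1) + (-2) = -2
  L: (1) + (0) − (2) + (1) + (-1) = -1
  T: (1) + (-2) − (0) + (-2) + (1) = -2
  I: (0) + (0) − (0) + (0) + (-2) = -2
So the dimensions are [M⁻² L⁻¹ T⁻² I⁻²].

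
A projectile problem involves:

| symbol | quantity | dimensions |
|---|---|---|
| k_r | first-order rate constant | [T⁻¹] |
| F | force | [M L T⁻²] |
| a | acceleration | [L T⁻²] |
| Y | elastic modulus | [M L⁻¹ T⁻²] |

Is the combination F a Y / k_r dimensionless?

Sum the exponent of each base dimension across the product:
  M: −[k_r]_M + [F]_M + [a]_M + [Y]_M = −(0) + (1) + (0) + (1) = 2
  L: −[k_r]_L + [F]_L + [a]_L + [Y]_L = −(0) + (1) + (1) + (-1) = 1
  T: −[k_r]_T + [F]_T + [a]_T + [Y]_T = −(-1) + (-2) + (-2) + (-2) = -5
Net dimensions [M² L T⁻⁵] ≠ [1] — not dimensionless.

no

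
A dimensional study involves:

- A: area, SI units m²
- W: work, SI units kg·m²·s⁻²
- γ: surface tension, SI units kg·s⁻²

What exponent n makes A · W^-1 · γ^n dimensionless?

1

Balance the M exponent: (1)·n from γ, plus (0) − (1) = -1 from the rest, must sum to zero.
n − 1 = 0, so n = 1.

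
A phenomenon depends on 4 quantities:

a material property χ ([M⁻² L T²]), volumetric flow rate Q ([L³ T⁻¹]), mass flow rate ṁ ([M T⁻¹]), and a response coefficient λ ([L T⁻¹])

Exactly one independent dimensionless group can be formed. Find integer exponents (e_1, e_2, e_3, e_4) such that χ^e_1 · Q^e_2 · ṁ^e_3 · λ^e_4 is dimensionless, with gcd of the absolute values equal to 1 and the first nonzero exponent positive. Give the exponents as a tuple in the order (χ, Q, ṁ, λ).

M: e_1·(-2) + e_2·(0) + e_3·(1) + e_4·(0) = 0
L: e_1·(1) + e_2·(3) + e_3·(0) + e_4·(1) = 0
T: e_1·(2) + e_2·(-1) + e_3·(-1) + e_4·(-1) = 0
Solving this homogeneous linear system for the smallest-integer solution (first nonzero entry positive) gives (2, -1, 4, 1).

(2, -1, 4, 1)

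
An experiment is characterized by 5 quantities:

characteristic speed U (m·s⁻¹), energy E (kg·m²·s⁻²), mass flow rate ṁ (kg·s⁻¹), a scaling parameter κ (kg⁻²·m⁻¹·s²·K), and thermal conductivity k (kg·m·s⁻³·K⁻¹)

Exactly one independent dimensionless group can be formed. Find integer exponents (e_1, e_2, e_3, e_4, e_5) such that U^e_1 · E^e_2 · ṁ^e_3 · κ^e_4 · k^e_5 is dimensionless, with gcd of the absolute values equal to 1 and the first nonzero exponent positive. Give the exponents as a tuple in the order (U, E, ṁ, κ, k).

(4, -2, 1, -1, -1)

M: e_1·(0) + e_2·(1) + e_3·(1) + e_4·(-2) + e_5·(1) = 0
L: e_1·(1) + e_2·(2) + e_3·(0) + e_4·(-1) + e_5·(1) = 0
T: e_1·(-1) + e_2·(-2) + e_3·(-1) + e_4·(2) + e_5·(-3) = 0
Θ: e_1·(0) + e_2·(0) + e_3·(0) + e_4·(1) + e_5·(-1) = 0
Solving this homogeneous linear system for the smallest-integer solution (first nonzero entry positive) gives (4, -2, 1, -1, -1).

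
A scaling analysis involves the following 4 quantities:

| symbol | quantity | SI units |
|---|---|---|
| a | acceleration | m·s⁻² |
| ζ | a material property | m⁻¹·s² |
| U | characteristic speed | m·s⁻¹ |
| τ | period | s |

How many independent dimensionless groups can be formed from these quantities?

There are 4 variables and 2 base dimensions (L, T).
The dimension matrix has rank 2.
Independent dimensionless groups: 4 − 2 = 2.

2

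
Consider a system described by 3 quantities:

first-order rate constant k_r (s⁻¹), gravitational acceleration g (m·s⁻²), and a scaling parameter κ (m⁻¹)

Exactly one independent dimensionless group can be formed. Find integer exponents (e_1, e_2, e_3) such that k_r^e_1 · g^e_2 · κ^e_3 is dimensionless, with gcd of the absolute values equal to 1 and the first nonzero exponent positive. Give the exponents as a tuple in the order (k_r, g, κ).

L: e_1·(0) + e_2·(1) + e_3·(-1) = 0
T: e_1·(-1) + e_2·(-2) + e_3·(0) = 0
Solving this homogeneous linear system for the smallest-integer solution (first nonzero entry positive) gives (2, -1, -1).

(2, -1, -1)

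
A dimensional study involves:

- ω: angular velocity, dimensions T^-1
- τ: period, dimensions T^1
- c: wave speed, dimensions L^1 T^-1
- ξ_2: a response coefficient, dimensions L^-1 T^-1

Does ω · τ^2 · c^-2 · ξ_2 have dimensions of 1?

no

Sum the exponent of each base dimension across the product:
  L: [ω]_L + 2·[τ]_L − 2·[c]_L + [ξ_2]_L = (0) + 2·(0) − 2·(1) + (-1) = -3
  T: [ω]_T + 2·[τ]_T − 2·[c]_T + [ξ_2]_T = (-1) + 2·(1) − 2·(-1) + (-1) = 2
Net dimensions [L⁻³ T²] ≠ [1] — not dimensionless.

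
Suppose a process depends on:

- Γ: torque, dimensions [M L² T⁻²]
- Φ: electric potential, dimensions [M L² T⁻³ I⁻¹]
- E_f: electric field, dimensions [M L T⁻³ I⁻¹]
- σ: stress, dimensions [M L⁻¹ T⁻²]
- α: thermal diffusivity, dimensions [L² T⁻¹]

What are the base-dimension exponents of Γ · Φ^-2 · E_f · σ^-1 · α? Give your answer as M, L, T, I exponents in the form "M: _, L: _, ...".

Collect each base-dimension exponent across the product:
  M: (1) − 2·(1) + (1) − (1) + (0) = -1
  L: (2) − 2·(2) + (1) − (-1) + (2) = 2
  T: (-2) − 2·(-3) + (-3) − (-2) + (-1) = 2
  I: (0) − 2·(-1) + (-1) − (0) + (0) = 1
So the dimensions are [M⁻¹ L² T² I].

M: -1, L: 2, T: 2, I: 1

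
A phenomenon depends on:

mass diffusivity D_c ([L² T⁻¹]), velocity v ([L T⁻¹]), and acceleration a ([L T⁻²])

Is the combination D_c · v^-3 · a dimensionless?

Sum the exponent of each base dimension across the product:
  M: [D_c]_M − 3·[v]_M + [a]_M = (0) − 3·(0) + (0) = 0
  L: [D_c]_L − 3·[v]_L + [a]_L = (2) − 3·(1) + (1) = 0
  T: [D_c]_T − 3·[v]_T + [a]_T = (-1) − 3·(-1) + (-2) = 0
  Θ: [D_c]_Θ − 3·[v]_Θ + [a]_Θ = (0) − 3·(0) + (0) = 0
All base exponents vanish — dimensionless.

yes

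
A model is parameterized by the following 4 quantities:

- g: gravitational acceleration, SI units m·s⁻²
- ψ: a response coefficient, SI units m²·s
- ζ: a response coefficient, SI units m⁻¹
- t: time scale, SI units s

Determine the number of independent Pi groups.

2

There are 4 variables and 2 base dimensions (L, T).
The dimension matrix has rank 2.
Independent dimensionless groups: 4 − 2 = 2.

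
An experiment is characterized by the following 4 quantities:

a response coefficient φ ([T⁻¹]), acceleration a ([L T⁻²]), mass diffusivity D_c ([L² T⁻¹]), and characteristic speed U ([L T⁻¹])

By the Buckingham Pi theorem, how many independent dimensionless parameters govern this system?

2

There are 4 variables and 2 base dimensions (L, T).
The dimension matrix has rank 2.
Independent dimensionless groups: 4 − 2 = 2.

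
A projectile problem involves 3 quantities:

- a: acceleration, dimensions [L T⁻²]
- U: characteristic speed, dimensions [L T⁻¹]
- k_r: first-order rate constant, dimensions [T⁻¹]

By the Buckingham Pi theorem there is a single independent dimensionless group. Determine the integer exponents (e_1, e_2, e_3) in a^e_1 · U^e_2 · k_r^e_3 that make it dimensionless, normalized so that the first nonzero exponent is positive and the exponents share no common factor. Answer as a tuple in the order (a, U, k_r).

(1, -1, -1)

L: e_1·(1) + e_2·(1) + e_3·(0) = 0
T: e_1·(-2) + e_2·(-1) + e_3·(-1) = 0
Solving this homogeneous linear system for the smallest-integer solution (first nonzero entry positive) gives (1, -1, -1).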